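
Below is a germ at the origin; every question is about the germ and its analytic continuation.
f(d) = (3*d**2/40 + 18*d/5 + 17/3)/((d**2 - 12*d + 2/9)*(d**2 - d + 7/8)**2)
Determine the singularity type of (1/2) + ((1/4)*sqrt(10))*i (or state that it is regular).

The point is a pole of order 2.

The denominator factor d**2 - d + 7/8 vanishes at (1/2) + ((1/4)*sqrt(10))*i and appears to the power 2; the numerator there equals (7141/960) + ((147/160)*sqrt(10))*i, nonzero, and no other factor vanishes.
Hence a pole whose order is the multiplicity, 2.


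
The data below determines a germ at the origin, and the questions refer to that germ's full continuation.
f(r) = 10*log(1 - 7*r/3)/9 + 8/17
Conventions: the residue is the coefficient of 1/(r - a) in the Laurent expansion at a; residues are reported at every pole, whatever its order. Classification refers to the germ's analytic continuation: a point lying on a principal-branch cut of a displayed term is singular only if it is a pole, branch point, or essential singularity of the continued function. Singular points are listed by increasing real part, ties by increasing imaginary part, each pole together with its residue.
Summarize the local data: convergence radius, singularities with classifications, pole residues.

Branch term (10/9)*log(1 - r/(3/7)): its argument vanishes at r = 3/7, a logarithmic branch point, modulus 3/7.
The radius of convergence is the smallest modulus among the singular points: 3/7.

Radius of convergence at 0: 3/7.
At 3/7: a logarithmic branch point.


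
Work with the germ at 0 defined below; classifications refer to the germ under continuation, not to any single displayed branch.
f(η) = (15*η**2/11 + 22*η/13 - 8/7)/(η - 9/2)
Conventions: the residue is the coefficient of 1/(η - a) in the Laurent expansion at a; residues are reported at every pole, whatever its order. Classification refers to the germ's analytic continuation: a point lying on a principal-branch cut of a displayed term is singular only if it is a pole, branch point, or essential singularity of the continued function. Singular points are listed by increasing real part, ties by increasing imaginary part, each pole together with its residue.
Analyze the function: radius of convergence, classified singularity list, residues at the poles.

Radius of convergence at 0: 9/2.
At 9/2: a pole of order 1; residue 136481/4004.

Denominator factor (η - 9/2): pole of order 1 at 9/2, modulus 9/2.
The radius of convergence is the smallest modulus among the singular points: 9/2.
At the order-1 pole 9/2 set g(η) = (η - (9/2))*f(η) = 15*η**2/11 + 22*η/13 - 8/7.
Simple pole: residue = g(a) at a = 9/2, which is 136481/4004.


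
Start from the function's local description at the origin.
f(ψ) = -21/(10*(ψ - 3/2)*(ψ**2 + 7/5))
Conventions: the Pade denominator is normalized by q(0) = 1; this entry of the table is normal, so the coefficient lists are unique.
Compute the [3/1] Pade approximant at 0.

Taylor coefficients needed (expand at 0): a_0 = 1, a_1 = 2/3, a_2 = -17/63, a_3 = -34/189, a_4 = 1549/3969.
Write the denominator as Q(ψ) = 1 + q1*ψ. Requiring Q*f - P = O(ψ^5) with deg P <= 3 kills the coefficients of ψ^4..ψ^4 in Q*f:
  ψ^4: a_4 + q1*a_3 = 0, i.e. 1549/3969 + (-34/189)*q1 = 0.
Solving this linear system: q1 = 1549/714.
The numerator is Q*f truncated at degree 3: P0 = a_0 = 1; P1 = a_1 + q1*a_0 = 675/238; P2 = a_2 + q1*a_1 = 20/17; P3 = a_3 + q1*a_2 = -75/98.

The Pade approximant has numerator coefficients [1, 675/238, 20/17, -75/98]; denominator coefficients [1, 1549/714].


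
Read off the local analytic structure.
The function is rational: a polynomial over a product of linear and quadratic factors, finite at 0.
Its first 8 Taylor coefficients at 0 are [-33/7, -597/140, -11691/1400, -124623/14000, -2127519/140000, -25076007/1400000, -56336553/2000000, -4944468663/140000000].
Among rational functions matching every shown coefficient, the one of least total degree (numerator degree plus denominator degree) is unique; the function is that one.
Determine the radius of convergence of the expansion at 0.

No rational of total degree below 3 reproduces all 8 coefficients; solving the [1/2] Pade equations on them gives f(μ) = (19*μ/10 + 22/7)/(μ**2 + μ/5 - 2/3), whose expansion matches every shown term.
Denominator factor (μ**2 + μ/5 - 2/3): discriminant 203/75, real irrational roots -1/10 + (1/30)*sqrt(609) and -1/10 - (1/30)*sqrt(609); poles of order 1, moduli -1/10 + (1/30)*sqrt(609) and 1/10 + (1/30)*sqrt(609).
The radius of convergence is the smallest modulus among the singular points: -1/10 + (1/30)*sqrt(609).

The radius of convergence is -1/10 + (1/30)*sqrt(609).


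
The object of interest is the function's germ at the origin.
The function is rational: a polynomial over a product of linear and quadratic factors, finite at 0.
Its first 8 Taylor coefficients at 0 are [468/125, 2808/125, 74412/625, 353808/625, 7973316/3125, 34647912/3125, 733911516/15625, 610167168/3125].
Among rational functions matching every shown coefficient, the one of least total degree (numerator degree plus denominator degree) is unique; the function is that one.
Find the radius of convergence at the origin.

No rational of total degree below 4 reproduces all 8 coefficients; solving the [0/4] Pade equations on them gives f(ψ) = 13/(20*(ψ**2 + 5*ψ/4 - 5/12)**2), whose expansion matches every shown term.
Denominator factor (ψ**2 + 5*ψ/4 - 5/12)^2: discriminant 155/48, real irrational roots -5/8 + (1/24)*sqrt(465) and -5/8 - (1/24)*sqrt(465); poles of order 2, moduli -5/8 + (1/24)*sqrt(465) and 5/8 + (1/24)*sqrt(465).
The radius of convergence is the smallest modulus among the singular points: -5/8 + (1/24)*sqrt(465).

The radius of convergence is -5/8 + (1/24)*sqrt(465).


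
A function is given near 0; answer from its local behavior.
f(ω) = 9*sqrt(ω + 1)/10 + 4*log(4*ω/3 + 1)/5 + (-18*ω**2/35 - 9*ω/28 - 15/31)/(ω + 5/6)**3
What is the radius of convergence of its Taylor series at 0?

Denominator factor (ω + 5/6)^3: pole of order 3 at -5/6, modulus 5/6.
Branch term (9/10)*sqrt(1 - ω/(-1)): its argument vanishes at ω = -1, a square-root branch point, modulus 1.
Branch term (4/5)*log(1 - ω/(-3/4)): its argument vanishes at ω = -3/4, a logarithmic branch point, modulus 3/4.
The radius of convergence is the smallest modulus among the singular points: 3/4.

The radius of convergence is 3/4.


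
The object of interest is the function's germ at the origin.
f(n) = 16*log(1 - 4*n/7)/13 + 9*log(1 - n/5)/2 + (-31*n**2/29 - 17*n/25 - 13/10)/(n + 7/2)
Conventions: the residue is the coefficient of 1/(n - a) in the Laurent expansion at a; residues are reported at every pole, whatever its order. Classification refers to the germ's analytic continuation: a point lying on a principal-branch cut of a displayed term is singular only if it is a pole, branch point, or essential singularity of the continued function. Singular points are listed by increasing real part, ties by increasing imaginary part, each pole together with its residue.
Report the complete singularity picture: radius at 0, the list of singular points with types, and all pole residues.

Denominator factor (n + 7/2): pole of order 1 at -7/2, modulus 7/2.
Branch term (9/2)*log(1 - n/(5)): its argument vanishes at n = 5, a logarithmic branch point, modulus 5.
Branch term (16/13)*log(1 - n/(7/4)): its argument vanishes at n = 7/4, a logarithmic branch point, modulus 7/4.
The radius of convergence is the smallest modulus among the singular points: 7/4.
The branch terms are analytic at -7/2 and contribute nothing to the residue; only the rational part matters.
At the order-1 pole -7/2 set g(n) = (n - (-7/2))*(rational part) = -31*n**2/29 - 17*n/25 - 13/10.
Simple pole: residue = g(a) at a = -7/2, which is -34843/2900.
List the singular points by increasing real part (a conjugate pair: the negative imaginary part first).

Radius of convergence at 0: 7/4.
At -7/2: a pole of order 1; residue -34843/2900.
At 7/4: a logarithmic branch point.
At 5: a logarithmic branch point.


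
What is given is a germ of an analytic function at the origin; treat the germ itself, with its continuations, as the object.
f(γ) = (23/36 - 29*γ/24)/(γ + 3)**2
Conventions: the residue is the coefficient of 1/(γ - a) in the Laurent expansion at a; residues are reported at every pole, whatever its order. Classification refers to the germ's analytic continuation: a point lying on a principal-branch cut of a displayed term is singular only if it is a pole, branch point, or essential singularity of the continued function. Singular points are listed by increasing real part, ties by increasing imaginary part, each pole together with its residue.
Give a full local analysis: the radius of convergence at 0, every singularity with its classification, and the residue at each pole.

Denominator factor (γ + 3)^2: pole of order 2 at -3, modulus 3.
The radius of convergence is the smallest modulus among the singular points: 3.
At the order-2 pole -3 set g(γ) = (γ - (-3))^2*f(γ) = 23/36 - 29*γ/24.
Order-2 pole: residue = g'(a); g'(-3) = -29/24, so the residue is -29/24.

Radius of convergence at 0: 3.
At -3: a pole of order 2; residue -29/24.


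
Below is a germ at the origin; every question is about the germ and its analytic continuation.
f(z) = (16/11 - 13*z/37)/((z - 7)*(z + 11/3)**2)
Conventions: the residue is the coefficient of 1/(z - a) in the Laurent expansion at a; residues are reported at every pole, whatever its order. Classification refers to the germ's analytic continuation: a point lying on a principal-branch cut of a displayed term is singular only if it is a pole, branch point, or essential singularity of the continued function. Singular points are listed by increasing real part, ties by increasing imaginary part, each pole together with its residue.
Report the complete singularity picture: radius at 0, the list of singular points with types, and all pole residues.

Denominator factor (z + 11/3)^2: pole of order 2 at -11/3, modulus 11/3.
Denominator factor (z - 7): pole of order 1 at 7, modulus 7.
The radius of convergence is the smallest modulus among the singular points: 11/3.
At the order-2 pole -11/3 set g(z) = (z - (-11/3))^2*f(z) = (16/11 - 13*z/37)/(z - 7).
Order-2 pole: residue = g'(a); g'(-11/3) = 3681/416768, so the residue is 3681/416768.
At the order-1 pole 7 set g(z) = (z - (7))*f(z) = (16/11 - 13*z/37)/(z + 11/3)**2.
Simple pole: residue = g(a) at a = 7, which is -3681/416768.
List the singular points by increasing real part (a conjugate pair: the negative imaginary part first).

Radius of convergence at 0: 11/3.
At -11/3: a pole of order 2; residue 3681/416768.
At 7: a pole of order 1; residue -3681/416768.


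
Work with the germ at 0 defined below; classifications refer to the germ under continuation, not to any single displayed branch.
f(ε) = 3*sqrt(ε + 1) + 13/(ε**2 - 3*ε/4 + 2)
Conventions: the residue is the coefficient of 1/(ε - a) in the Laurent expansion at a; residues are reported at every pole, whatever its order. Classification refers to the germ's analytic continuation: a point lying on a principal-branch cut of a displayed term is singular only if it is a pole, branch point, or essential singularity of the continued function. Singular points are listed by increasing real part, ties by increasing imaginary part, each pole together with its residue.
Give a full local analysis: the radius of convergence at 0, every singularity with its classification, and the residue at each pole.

Denominator factor (ε**2 - 3*ε/4 + 2): discriminant -119/16, complex-conjugate roots (3/8) + ((1/8)*sqrt(119))*i and (3/8) - ((1/8)*sqrt(119))*i; poles of order 1, moduli sqrt(2) and sqrt(2).
Branch term (3)*sqrt(1 - ε/(-1)): its argument vanishes at ε = -1, a square-root branch point, modulus 1.
The radius of convergence is the smallest modulus among the singular points: 1.
The branch term is analytic at (3/8) - ((1/8)*sqrt(119))*i and contributes nothing to the residue; only the rational part matters.
The factor ε**2 - 3*ε/4 + 2 splits as (ε - a)(ε - a') with a = (3/8) - ((1/8)*sqrt(119))*i, a' = (3/8) + ((1/8)*sqrt(119))*i. At the order-1 pole a set g(ε) = (ε - a)*(rational part) = [13] / (ε - a').
Simple pole: residue = g(a) at a = (3/8) - ((1/8)*sqrt(119))*i, which is ((52/119)*sqrt(119))*i.
The branch term is analytic at (3/8) + ((1/8)*sqrt(119))*i and contributes nothing to the residue; only the rational part matters.
The factor ε**2 - 3*ε/4 + 2 splits as (ε - a)(ε - a') with a = (3/8) + ((1/8)*sqrt(119))*i, a' = (3/8) - ((1/8)*sqrt(119))*i. At the order-1 pole a set g(ε) = (ε - a)*(rational part) = [13] / (ε - a').
Simple pole: residue = g(a) at a = (3/8) + ((1/8)*sqrt(119))*i, which is -((52/119)*sqrt(119))*i.
List the singular points by increasing real part (a conjugate pair: the negative imaginary part first).

Radius of convergence at 0: 1.
At -1: an algebraic (square-root) branch point.
At (3/8) - ((1/8)*sqrt(119))*i: a pole of order 1; residue ((52/119)*sqrt(119))*i.
At (3/8) + ((1/8)*sqrt(119))*i: a pole of order 1; residue -((52/119)*sqrt(119))*i.


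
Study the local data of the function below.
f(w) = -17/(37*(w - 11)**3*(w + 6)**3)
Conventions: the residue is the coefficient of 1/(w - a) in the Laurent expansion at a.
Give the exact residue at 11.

At the order-3 pole 11 set g(w) = (w - (11))^3*f(w) = -17/(37*(w + 6)**3).
Order-3 pole: residue = g''(a)/2; g''(11) = -12/3090277, so the residue is -6/3090277.

The residue is -6/3090277.


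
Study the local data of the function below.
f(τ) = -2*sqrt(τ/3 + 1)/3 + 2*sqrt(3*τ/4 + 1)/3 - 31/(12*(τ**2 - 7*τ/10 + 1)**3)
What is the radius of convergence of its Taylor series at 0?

Denominator factor (τ**2 - 7*τ/10 + 1)^3: discriminant -351/100, complex-conjugate roots (7/20) + ((3/20)*sqrt(39))*i and (7/20) - ((3/20)*sqrt(39))*i; poles of order 3, moduli 1 and 1.
Branch term (-2/3)*sqrt(1 - τ/(-3)): its argument vanishes at τ = -3, a square-root branch point, modulus 3.
Branch term (2/3)*sqrt(1 - τ/(-4/3)): its argument vanishes at τ = -4/3, a square-root branch point, modulus 4/3.
The radius of convergence is the smallest modulus among the singular points: 1.

The radius of convergence is 1.


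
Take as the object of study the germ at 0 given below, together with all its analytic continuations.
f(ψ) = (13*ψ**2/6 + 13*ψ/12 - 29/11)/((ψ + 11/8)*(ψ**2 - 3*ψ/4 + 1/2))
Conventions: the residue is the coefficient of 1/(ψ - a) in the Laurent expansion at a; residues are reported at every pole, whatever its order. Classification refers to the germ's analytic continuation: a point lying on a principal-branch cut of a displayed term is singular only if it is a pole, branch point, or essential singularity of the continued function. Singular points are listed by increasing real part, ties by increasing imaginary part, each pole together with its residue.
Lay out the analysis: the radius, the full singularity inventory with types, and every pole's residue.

Denominator factor (ψ + 11/8): pole of order 1 at -11/8, modulus 11/8.
Denominator factor (ψ**2 - 3*ψ/4 + 1/2): discriminant -23/16, complex-conjugate roots (3/8) + ((1/8)*sqrt(23))*i and (3/8) - ((1/8)*sqrt(23))*i; poles of order 1, moduli (1/2)*sqrt(2) and (1/2)*sqrt(2).
The radius of convergence is the smallest modulus among the singular points: (1/2)*sqrt(2).
At the order-1 pole -11/8 set g(ψ) = (ψ - (-11/8))*f(ψ) = (13*ψ**2/6 + 13*ψ/12 - 29/11)/(ψ**2 - 3*ψ/4 + 1/2).
Simple pole: residue = g(a) at a = -11/8, which is -125/14454.
The factor ψ**2 - 3*ψ/4 + 1/2 splits as (ψ - a)(ψ - a') with a = (3/8) - ((1/8)*sqrt(23))*i, a' = (3/8) + ((1/8)*sqrt(23))*i. At the order-1 pole a set g(ψ) = (ψ - a)*f(ψ) = [(13*ψ**2/6 + 13*ψ/12 - 29/11)/(ψ + 11/8)] / (ψ - a').
Simple pole: residue = g(a) at a = (3/8) - ((1/8)*sqrt(23))*i, which is (15721/14454) - ((63509/332442)*sqrt(23))*i.
The factor ψ**2 - 3*ψ/4 + 1/2 splits as (ψ - a)(ψ - a') with a = (3/8) + ((1/8)*sqrt(23))*i, a' = (3/8) - ((1/8)*sqrt(23))*i. At the order-1 pole a set g(ψ) = (ψ - a)*f(ψ) = [(13*ψ**2/6 + 13*ψ/12 - 29/11)/(ψ + 11/8)] / (ψ - a').
Simple pole: residue = g(a) at a = (3/8) + ((1/8)*sqrt(23))*i, which is (15721/14454) + ((63509/332442)*sqrt(23))*i.
List the singular points by increasing real part (a conjugate pair: the negative imaginary part first).

Radius of convergence at 0: (1/2)*sqrt(2).
At -11/8: a pole of order 1; residue -125/14454.
At (3/8) - ((1/8)*sqrt(23))*i: a pole of order 1; residue (15721/14454) - ((63509/332442)*sqrt(23))*i.
At (3/8) + ((1/8)*sqrt(23))*i: a pole of order 1; residue (15721/14454) + ((63509/332442)*sqrt(23))*i.


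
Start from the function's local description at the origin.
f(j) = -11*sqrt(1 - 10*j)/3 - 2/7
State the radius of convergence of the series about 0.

Branch term (-11/3)*sqrt(1 - j/(1/10)): its argument vanishes at j = 1/10, a square-root branch point, modulus 1/10.
The radius of convergence is the smallest modulus among the singular points: 1/10.

The radius of convergence is 1/10.


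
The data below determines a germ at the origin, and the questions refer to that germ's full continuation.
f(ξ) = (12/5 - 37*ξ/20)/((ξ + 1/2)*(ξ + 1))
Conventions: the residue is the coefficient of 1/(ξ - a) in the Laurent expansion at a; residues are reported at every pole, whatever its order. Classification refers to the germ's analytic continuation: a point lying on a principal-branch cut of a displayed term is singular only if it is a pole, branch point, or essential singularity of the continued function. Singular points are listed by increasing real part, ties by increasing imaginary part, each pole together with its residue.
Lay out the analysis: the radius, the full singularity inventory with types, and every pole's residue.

Denominator factor (ξ + 1): pole of order 1 at -1, modulus 1.
Denominator factor (ξ + 1/2): pole of order 1 at -1/2, modulus 1/2.
The radius of convergence is the smallest modulus among the singular points: 1/2.
At the order-1 pole -1 set g(ξ) = (ξ - (-1))*f(ξ) = (12/5 - 37*ξ/20)/(ξ + 1/2).
Simple pole: residue = g(a) at a = -1, which is -17/2.
At the order-1 pole -1/2 set g(ξ) = (ξ - (-1/2))*f(ξ) = (12/5 - 37*ξ/20)/(ξ + 1).
Simple pole: residue = g(a) at a = -1/2, which is 133/20.
List the singular points by increasing real part (a conjugate pair: the negative imaginary part first).

Radius of convergence at 0: 1/2.
At -1: a pole of order 1; residue -17/2.
At -1/2: a pole of order 1; residue 133/20.


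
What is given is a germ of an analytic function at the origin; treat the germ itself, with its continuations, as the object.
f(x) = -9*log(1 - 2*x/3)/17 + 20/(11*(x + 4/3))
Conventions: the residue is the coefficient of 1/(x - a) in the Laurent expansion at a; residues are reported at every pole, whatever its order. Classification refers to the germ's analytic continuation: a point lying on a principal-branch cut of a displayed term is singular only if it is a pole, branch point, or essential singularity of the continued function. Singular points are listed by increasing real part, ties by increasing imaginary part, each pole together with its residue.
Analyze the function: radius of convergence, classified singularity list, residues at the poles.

Radius of convergence at 0: 4/3.
At -4/3: a pole of order 1; residue 20/11.
At 3/2: a logarithmic branch point.

Denominator factor (x + 4/3): pole of order 1 at -4/3, modulus 4/3.
Branch term (-9/17)*log(1 - x/(3/2)): its argument vanishes at x = 3/2, a logarithmic branch point, modulus 3/2.
The radius of convergence is the smallest modulus among the singular points: 4/3.
The branch term is analytic at -4/3 and contributes nothing to the residue; only the rational part matters.
At the order-1 pole -4/3 set g(x) = (x - (-4/3))*(rational part) = 20/11.
Simple pole: residue = g(a) at a = -4/3, which is 20/11.
List the singular points by increasing real part (a conjugate pair: the negative imaginary part first).


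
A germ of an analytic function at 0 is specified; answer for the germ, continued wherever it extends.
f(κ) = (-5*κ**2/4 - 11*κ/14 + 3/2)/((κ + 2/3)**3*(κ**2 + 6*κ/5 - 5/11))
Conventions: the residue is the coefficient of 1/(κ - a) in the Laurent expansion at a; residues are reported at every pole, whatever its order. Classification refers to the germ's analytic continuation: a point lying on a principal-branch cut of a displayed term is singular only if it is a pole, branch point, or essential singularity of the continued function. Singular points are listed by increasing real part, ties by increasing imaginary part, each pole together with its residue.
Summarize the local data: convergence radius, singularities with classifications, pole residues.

Radius of convergence at 0: -3/5 + (4/55)*sqrt(154).
At -3/5 - (4/55)*sqrt(154): a pole of order 1; residue 145570095/515849608 - (6784321995/202213046336)*sqrt(154).
At -2/3: a pole of order 3; residue -145570095/257924804.
At -3/5 + (4/55)*sqrt(154): a pole of order 1; residue 145570095/515849608 + (6784321995/202213046336)*sqrt(154).

Denominator factor (κ + 2/3)^3: pole of order 3 at -2/3, modulus 2/3.
Denominator factor (κ**2 + 6*κ/5 - 5/11): discriminant 896/275, real irrational roots -3/5 + (4/55)*sqrt(154) and -3/5 - (4/55)*sqrt(154); poles of order 1, moduli -3/5 + (4/55)*sqrt(154) and 3/5 + (4/55)*sqrt(154).
The radius of convergence is the smallest modulus among the singular points: -3/5 + (4/55)*sqrt(154).
The factor κ**2 + 6*κ/5 - 5/11 splits as (κ - a)(κ - a') with a = -3/5 - (4/55)*sqrt(154), a' = -3/5 + (4/55)*sqrt(154). At the order-1 pole a set g(κ) = (κ - a)*f(κ) = [(-5*κ**2/4 - 11*κ/14 + 3/2)/(κ + 2/3)**3] / (κ - a').
Simple pole: residue = g(a) at a = -3/5 - (4/55)*sqrt(154), which is 145570095/515849608 - (6784321995/202213046336)*sqrt(154).
At the order-3 pole -2/3 set g(κ) = (κ - (-2/3))^3*f(κ) = (-5*κ**2/4 - 11*κ/14 + 3/2)/(κ**2 + 6*κ/5 - 5/11).
Order-3 pole: residue = g''(a)/2; g''(-2/3) = -145570095/128962402, so the residue is -145570095/257924804.
The factor κ**2 + 6*κ/5 - 5/11 splits as (κ - a)(κ - a') with a = -3/5 + (4/55)*sqrt(154), a' = -3/5 - (4/55)*sqrt(154). At the order-1 pole a set g(κ) = (κ - a)*f(κ) = [(-5*κ**2/4 - 11*κ/14 + 3/2)/(κ + 2/3)**3] / (κ - a').
Simple pole: residue = g(a) at a = -3/5 + (4/55)*sqrt(154), which is 145570095/515849608 + (6784321995/202213046336)*sqrt(154).
List the singular points by increasing real part (a conjugate pair: the negative imaginary part first).


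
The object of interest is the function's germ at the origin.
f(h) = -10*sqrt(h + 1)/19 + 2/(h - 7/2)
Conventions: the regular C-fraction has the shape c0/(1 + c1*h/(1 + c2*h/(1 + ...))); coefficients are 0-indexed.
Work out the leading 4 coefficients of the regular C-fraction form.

The regular C-fraction coefficients are [-146/133, -397/1022, 50235/115924, 3916669/15954636].

Taylor coefficients (expand at 0): a_0 = -146/133, a_1 = -397/931, a_2 = 499/26068, a_3 = -16869/364952.
c0 = a_0 = -146/133. Peel one level at a time: if S = 1 + c*h/S' with S'(0) = 1, then c is the h-coefficient of S and S' = c*h/(S - 1).
S_1 = c0/f = 1 + (-397/1022)*h + (50235/298424)*h^2 + ...; c1 = -397/1022.
S_2 = c1*h/(S_1 - 1) = 1 + (50235/115924)*h + (-268265/2521744)*h^2 + ...; c2 = 50235/115924.
S_3 = c2*h/(S_2 - 1) = 1 + (3916669/15954636)*h + ...; c3 = 3916669/15954636.


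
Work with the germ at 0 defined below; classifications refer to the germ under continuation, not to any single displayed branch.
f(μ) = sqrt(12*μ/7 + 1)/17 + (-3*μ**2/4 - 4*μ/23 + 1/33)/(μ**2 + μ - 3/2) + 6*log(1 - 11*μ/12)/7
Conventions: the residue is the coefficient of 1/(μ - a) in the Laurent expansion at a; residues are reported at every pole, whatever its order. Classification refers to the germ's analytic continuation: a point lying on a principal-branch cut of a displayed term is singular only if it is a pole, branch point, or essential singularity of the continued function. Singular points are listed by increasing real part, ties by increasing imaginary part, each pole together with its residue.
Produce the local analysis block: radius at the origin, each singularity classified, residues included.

Denominator factor (μ**2 + μ - 3/2): discriminant 7, real irrational roots -1/2 + (1/2)*sqrt(7) and -1/2 - (1/2)*sqrt(7); poles of order 1, moduli -1/2 + (1/2)*sqrt(7) and 1/2 + (1/2)*sqrt(7).
Branch term (6/7)*log(1 - μ/(12/11)): its argument vanishes at μ = 12/11, a logarithmic branch point, modulus 12/11.
Branch term (1/17)*sqrt(1 - μ/(-7/12)): its argument vanishes at μ = -7/12, a square-root branch point, modulus 7/12.
The radius of convergence is the smallest modulus among the singular points: 7/12.
The branch terms are analytic at -1/2 - (1/2)*sqrt(7) and contribute nothing to the residue; only the rational part matters.
The factor μ**2 + μ - 3/2 splits as (μ - a)(μ - a') with a = -1/2 - (1/2)*sqrt(7), a' = -1/2 + (1/2)*sqrt(7). At the order-1 pole a set g(μ) = (μ - a)*(rational part) = [-3*μ**2/4 - 4*μ/23 + 1/33] / (μ - a').
Simple pole: residue = g(a) at a = -1/2 - (1/2)*sqrt(7), which is 53/184 + (2099/10626)*sqrt(7).
The branch terms are analytic at -1/2 + (1/2)*sqrt(7) and contribute nothing to the residue; only the rational part matters.
The factor μ**2 + μ - 3/2 splits as (μ - a)(μ - a') with a = -1/2 + (1/2)*sqrt(7), a' = -1/2 - (1/2)*sqrt(7). At the order-1 pole a set g(μ) = (μ - a)*(rational part) = [-3*μ**2/4 - 4*μ/23 + 1/33] / (μ - a').
Simple pole: residue = g(a) at a = -1/2 + (1/2)*sqrt(7), which is 53/184 - (2099/10626)*sqrt(7).
List the singular points by increasing real part (a conjugate pair: the negative imaginary part first).

Radius of convergence at 0: 7/12.
At -1/2 - (1/2)*sqrt(7): a pole of order 1; residue 53/184 + (2099/10626)*sqrt(7).
At -7/12: an algebraic (square-root) branch point.
At -1/2 + (1/2)*sqrt(7): a pole of order 1; residue 53/184 - (2099/10626)*sqrt(7).
At 12/11: a logarithmic branch point.


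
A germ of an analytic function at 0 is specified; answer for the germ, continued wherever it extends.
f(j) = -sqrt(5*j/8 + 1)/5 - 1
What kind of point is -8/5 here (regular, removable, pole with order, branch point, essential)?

The point is an algebraic (square-root) branch point.

The term (-1/5)*sqrt(1 - j/(-8/5)) has argument 1 - -8/5/(-8/5) = 0 at -8/5: a square-root (algebraic, two-sheeted) branch point; the remaining terms are analytic or single-valued there.


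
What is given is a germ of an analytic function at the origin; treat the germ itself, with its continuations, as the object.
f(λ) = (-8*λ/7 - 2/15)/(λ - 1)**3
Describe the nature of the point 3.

The point is a regular point.

Denominator factors: λ - 1 = 2 at λ = 3 — none vanishes.
So the germ continues analytically to 3.


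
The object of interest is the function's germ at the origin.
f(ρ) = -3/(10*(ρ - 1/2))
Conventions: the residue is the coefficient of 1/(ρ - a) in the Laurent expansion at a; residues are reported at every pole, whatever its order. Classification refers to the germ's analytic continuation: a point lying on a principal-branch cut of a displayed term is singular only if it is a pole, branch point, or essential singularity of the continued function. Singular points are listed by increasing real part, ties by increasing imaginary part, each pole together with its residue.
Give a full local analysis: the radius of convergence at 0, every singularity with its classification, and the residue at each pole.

Denominator factor (ρ - 1/2): pole of order 1 at 1/2, modulus 1/2.
The radius of convergence is the smallest modulus among the singular points: 1/2.
At the order-1 pole 1/2 set g(ρ) = (ρ - (1/2))*f(ρ) = -3/10.
Simple pole: residue = g(a) at a = 1/2, which is -3/10.

Radius of convergence at 0: 1/2.
At 1/2: a pole of order 1; residue -3/10.


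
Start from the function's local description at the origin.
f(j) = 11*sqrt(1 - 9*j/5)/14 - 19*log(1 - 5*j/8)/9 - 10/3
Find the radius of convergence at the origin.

Branch term (11/14)*sqrt(1 - j/(5/9)): its argument vanishes at j = 5/9, a square-root branch point, modulus 5/9.
Branch term (-19/9)*log(1 - j/(8/5)): its argument vanishes at j = 8/5, a logarithmic branch point, modulus 8/5.
The radius of convergence is the smallest modulus among the singular points: 5/9.

The radius of convergence is 5/9.


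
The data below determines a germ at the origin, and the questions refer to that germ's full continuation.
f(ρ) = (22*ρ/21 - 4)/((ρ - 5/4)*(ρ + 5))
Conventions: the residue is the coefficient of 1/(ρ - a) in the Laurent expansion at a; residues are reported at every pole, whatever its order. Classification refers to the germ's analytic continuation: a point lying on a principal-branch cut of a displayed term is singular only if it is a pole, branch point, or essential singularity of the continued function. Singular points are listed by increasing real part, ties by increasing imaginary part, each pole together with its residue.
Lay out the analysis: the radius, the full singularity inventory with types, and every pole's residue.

Denominator factor (ρ + 5): pole of order 1 at -5, modulus 5.
Denominator factor (ρ - 5/4): pole of order 1 at 5/4, modulus 5/4.
The radius of convergence is the smallest modulus among the singular points: 5/4.
At the order-1 pole -5 set g(ρ) = (ρ - (-5))*f(ρ) = (22*ρ/21 - 4)/(ρ - 5/4).
Simple pole: residue = g(a) at a = -5, which is 776/525.
At the order-1 pole 5/4 set g(ρ) = (ρ - (5/4))*f(ρ) = (22*ρ/21 - 4)/(ρ + 5).
Simple pole: residue = g(a) at a = 5/4, which is -226/525.
List the singular points by increasing real part (a conjugate pair: the negative imaginary part first).

Radius of convergence at 0: 5/4.
At -5: a pole of order 1; residue 776/525.
At 5/4: a pole of order 1; residue -226/525.


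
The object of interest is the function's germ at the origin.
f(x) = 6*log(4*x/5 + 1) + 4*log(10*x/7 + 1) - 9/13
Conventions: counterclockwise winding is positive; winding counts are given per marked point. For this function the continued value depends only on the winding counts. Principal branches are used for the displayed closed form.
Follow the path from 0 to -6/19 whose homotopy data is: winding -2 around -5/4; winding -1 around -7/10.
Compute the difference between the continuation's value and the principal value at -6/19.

Continued minus principal equals -(32)*pi*i.

The rational part is single-valued and drops out of the difference; each branch term changes only by its own monodromy.
(6)*log(1 - x/(-5/4)): each positive loop around -5/4 adds 2*pi*i to the log, so winding -2 contributes (6)*(-2)*2*pi*i = -(24)*pi*i.
(4)*log(1 - x/(-7/10)): each positive loop around -7/10 adds 2*pi*i to the log, so winding -1 contributes (4)*(-1)*2*pi*i = -(8)*pi*i.
Summing the contributions at x = -6/19 gives -(32)*pi*i.


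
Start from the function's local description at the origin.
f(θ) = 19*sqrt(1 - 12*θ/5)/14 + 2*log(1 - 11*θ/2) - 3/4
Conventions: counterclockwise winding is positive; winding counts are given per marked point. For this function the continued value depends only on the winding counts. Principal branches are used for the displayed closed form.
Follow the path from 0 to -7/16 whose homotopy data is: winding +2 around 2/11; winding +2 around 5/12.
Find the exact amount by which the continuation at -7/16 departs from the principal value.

Continued minus principal equals (8)*pi*i.

The rational part is single-valued and drops out of the difference; each branch term changes only by its own monodromy.
(19/14)*sqrt(1 - θ/(5/12)): winding +2 is even, the square root returns to the same sheet, contribution 0.
(2)*log(1 - θ/(2/11)): each positive loop around 2/11 adds 2*pi*i to the log, so winding +2 contributes (2)*(2)*2*pi*i = (8)*pi*i.
Summing the contributions at θ = -7/16 gives (8)*pi*i.


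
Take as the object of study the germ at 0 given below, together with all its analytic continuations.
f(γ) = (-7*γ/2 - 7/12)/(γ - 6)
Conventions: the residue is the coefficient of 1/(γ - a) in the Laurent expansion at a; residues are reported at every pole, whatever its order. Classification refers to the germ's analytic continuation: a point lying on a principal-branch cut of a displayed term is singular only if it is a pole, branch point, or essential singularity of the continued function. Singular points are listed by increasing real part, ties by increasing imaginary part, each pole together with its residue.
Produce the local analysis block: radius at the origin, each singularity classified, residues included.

Radius of convergence at 0: 6.
At 6: a pole of order 1; residue -259/12.

Denominator factor (γ - 6): pole of order 1 at 6, modulus 6.
The radius of convergence is the smallest modulus among the singular points: 6.
At the order-1 pole 6 set g(γ) = (γ - (6))*f(γ) = -7*γ/2 - 7/12.
Simple pole: residue = g(a) at a = 6, which is -259/12.


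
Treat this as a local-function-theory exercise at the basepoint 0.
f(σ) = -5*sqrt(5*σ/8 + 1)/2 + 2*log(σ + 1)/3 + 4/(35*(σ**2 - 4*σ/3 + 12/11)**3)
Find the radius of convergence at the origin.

The radius of convergence is 1.

Denominator factor (σ**2 - 4*σ/3 + 12/11)^3: discriminant -256/99, complex-conjugate roots (2/3) + ((8/33)*sqrt(11))*i and (2/3) - ((8/33)*sqrt(11))*i; poles of order 3, moduli (2/11)*sqrt(33) and (2/11)*sqrt(33).
Branch term (2/3)*log(1 - σ/(-1)): its argument vanishes at σ = -1, a logarithmic branch point, modulus 1.
Branch term (-5/2)*sqrt(1 - σ/(-8/5)): its argument vanishes at σ = -8/5, a square-root branch point, modulus 8/5.
The radius of convergence is the smallest modulus among the singular points: 1.


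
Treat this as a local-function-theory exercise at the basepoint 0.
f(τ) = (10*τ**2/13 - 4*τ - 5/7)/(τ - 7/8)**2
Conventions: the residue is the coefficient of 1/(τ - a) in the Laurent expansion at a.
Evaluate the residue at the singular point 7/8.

The residue is -69/26.

At the order-2 pole 7/8 set g(τ) = (τ - (7/8))^2*f(τ) = 10*τ**2/13 - 4*τ - 5/7.
Order-2 pole: residue = g'(a); g'(7/8) = -69/26, so the residue is -69/26.


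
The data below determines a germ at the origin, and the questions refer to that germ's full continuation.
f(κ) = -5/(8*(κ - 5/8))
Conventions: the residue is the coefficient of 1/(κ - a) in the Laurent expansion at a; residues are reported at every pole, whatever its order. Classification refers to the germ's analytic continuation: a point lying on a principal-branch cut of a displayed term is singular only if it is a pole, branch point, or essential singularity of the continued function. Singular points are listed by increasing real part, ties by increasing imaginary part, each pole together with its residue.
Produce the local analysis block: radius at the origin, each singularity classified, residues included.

Radius of convergence at 0: 5/8.
At 5/8: a pole of order 1; residue -5/8.

Denominator factor (κ - 5/8): pole of order 1 at 5/8, modulus 5/8.
The radius of convergence is the smallest modulus among the singular points: 5/8.
At the order-1 pole 5/8 set g(κ) = (κ - (5/8))*f(κ) = -5/8.
Simple pole: residue = g(a) at a = 5/8, which is -5/8.


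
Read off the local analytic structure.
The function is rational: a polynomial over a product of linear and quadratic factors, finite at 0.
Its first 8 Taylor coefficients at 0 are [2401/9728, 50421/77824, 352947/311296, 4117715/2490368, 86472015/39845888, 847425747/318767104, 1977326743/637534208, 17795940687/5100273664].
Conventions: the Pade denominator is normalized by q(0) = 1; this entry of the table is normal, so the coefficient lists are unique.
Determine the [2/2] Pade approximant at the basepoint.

The Pade approximant has numerator coefficients [2401/9728, 16807/155648, 117649/3735552]; denominator coefficients [1, -35/16, 245/192].

Taylor coefficients needed (read off): a_0 = 2401/9728, a_1 = 50421/77824, a_2 = 352947/311296, a_3 = 4117715/2490368, a_4 = 86472015/39845888.
Write the denominator as Q(ε) = 1 + q1*ε + q2*ε^2. Requiring Q*f - P = O(ε^5) with deg P <= 2 kills the coefficients of ε^3..ε^4 in Q*f:
  ε^3: a_3 + q1*a_2 + q2*a_1 = 0, i.e. 4117715/2490368 + (352947/311296)*q1 + (50421/77824)*q2 = 0.
  ε^4: a_4 + q1*a_3 + q2*a_2 = 0, i.e. 86472015/39845888 + (4117715/2490368)*q1 + (352947/311296)*q2 = 0.
Solving this linear system: q1 = -35/16, q2 = 245/192.
The numerator is Q*f truncated at degree 2: P0 = a_0 = 2401/9728; P1 = a_1 + q1*a_0 = 16807/155648; P2 = a_2 + q1*a_1 + q2*a_0 = 117649/3735552.


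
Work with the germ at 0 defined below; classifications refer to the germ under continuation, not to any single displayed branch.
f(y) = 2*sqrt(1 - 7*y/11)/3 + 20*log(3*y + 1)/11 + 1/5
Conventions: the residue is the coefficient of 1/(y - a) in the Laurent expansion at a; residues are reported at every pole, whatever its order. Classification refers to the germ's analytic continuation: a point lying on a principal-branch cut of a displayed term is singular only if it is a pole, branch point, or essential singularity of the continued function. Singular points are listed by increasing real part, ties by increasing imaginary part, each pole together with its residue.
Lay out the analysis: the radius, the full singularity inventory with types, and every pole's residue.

Branch term (20/11)*log(1 - y/(-1/3)): its argument vanishes at y = -1/3, a logarithmic branch point, modulus 1/3.
Branch term (2/3)*sqrt(1 - y/(11/7)): its argument vanishes at y = 11/7, a square-root branch point, modulus 11/7.
The radius of convergence is the smallest modulus among the singular points: 1/3.
List the singular points by increasing real part (a conjugate pair: the negative imaginary part first).

Radius of convergence at 0: 1/3.
At -1/3: a logarithmic branch point.
At 11/7: an algebraic (square-root) branch point.


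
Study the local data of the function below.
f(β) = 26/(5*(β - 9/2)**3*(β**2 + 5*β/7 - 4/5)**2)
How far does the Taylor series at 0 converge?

Denominator factor (β - 9/2)^3: pole of order 3 at 9/2, modulus 9/2.
Denominator factor (β**2 + 5*β/7 - 4/5)^2: discriminant 909/245, real irrational roots -5/14 + (3/70)*sqrt(505) and -5/14 - (3/70)*sqrt(505); poles of order 2, moduli -5/14 + (3/70)*sqrt(505) and 5/14 + (3/70)*sqrt(505).
The radius of convergence is the smallest modulus among the singular points: -5/14 + (3/70)*sqrt(505).

The radius of convergence is -5/14 + (3/70)*sqrt(505).


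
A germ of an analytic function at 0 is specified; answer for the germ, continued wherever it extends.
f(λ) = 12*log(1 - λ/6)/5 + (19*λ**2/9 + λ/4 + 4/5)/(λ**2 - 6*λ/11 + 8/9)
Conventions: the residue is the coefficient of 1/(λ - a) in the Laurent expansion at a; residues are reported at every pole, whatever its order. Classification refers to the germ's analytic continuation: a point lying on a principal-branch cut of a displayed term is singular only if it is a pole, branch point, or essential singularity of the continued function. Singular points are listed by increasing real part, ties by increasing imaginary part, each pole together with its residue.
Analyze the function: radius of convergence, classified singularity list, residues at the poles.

Radius of convergence at 0: (2/3)*sqrt(2).
At (3/11) - ((1/33)*sqrt(887))*i: a pole of order 1; residue (185/264) - ((136099/10537560)*sqrt(887))*i.
At (3/11) + ((1/33)*sqrt(887))*i: a pole of order 1; residue (185/264) + ((136099/10537560)*sqrt(887))*i.
At 6: a logarithmic branch point.

Denominator factor (λ**2 - 6*λ/11 + 8/9): discriminant -3548/1089, complex-conjugate roots (3/11) + ((1/33)*sqrt(887))*i and (3/11) - ((1/33)*sqrt(887))*i; poles of order 1, moduli (2/3)*sqrt(2) and (2/3)*sqrt(2).
Branch term (12/5)*log(1 - λ/(6)): its argument vanishes at λ = 6, a logarithmic branch point, modulus 6.
The radius of convergence is the smallest modulus among the singular points: (2/3)*sqrt(2).
The branch term is analytic at (3/11) - ((1/33)*sqrt(887))*i and contributes nothing to the residue; only the rational part matters.
The factor λ**2 - 6*λ/11 + 8/9 splits as (λ - a)(λ - a') with a = (3/11) - ((1/33)*sqrt(887))*i, a' = (3/11) + ((1/33)*sqrt(887))*i. At the order-1 pole a set g(λ) = (λ - a)*(rational part) = [19*λ**2/9 + λ/4 + 4/5] / (λ - a').
Simple pole: residue = g(a) at a = (3/11) - ((1/33)*sqrt(887))*i, which is (185/264) - ((136099/10537560)*sqrt(887))*i.
The branch term is analytic at (3/11) + ((1/33)*sqrt(887))*i and contributes nothing to the residue; only the rational part matters.
The factor λ**2 - 6*λ/11 + 8/9 splits as (λ - a)(λ - a') with a = (3/11) + ((1/33)*sqrt(887))*i, a' = (3/11) - ((1/33)*sqrt(887))*i. At the order-1 pole a set g(λ) = (λ - a)*(rational part) = [19*λ**2/9 + λ/4 + 4/5] / (λ - a').
Simple pole: residue = g(a) at a = (3/11) + ((1/33)*sqrt(887))*i, which is (185/264) + ((136099/10537560)*sqrt(887))*i.
List the singular points by increasing real part (a conjugate pair: the negative imaginary part first).
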